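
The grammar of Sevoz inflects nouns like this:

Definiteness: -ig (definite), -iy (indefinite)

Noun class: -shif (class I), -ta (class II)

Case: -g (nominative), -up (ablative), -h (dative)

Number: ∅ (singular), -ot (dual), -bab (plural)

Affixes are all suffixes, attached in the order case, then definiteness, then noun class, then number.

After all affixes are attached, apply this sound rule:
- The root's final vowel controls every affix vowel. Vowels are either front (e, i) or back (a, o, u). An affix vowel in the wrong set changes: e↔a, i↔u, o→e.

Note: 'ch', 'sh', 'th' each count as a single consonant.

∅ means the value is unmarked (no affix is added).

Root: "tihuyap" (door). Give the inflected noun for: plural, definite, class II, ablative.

tihuyapupugtabab

Attach case ablative -up → tihuyapup.
Attach definiteness definite -ig → tihuyapupig.
Attach noun class class II -ta → tihuyapupigta.
Attach number plural -bab → tihuyapupigtabab.
Apply vowel harmony: tihuyapupigtabab → tihuyapupugtabab.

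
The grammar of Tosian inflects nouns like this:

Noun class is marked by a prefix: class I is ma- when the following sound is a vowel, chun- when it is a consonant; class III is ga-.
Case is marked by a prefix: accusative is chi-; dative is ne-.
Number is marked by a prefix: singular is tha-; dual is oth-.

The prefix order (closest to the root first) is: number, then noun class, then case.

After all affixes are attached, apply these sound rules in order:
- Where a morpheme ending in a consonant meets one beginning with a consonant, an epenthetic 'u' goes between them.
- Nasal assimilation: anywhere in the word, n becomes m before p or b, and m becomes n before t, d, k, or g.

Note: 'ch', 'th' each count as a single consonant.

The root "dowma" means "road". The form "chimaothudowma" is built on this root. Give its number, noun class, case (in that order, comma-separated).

dual, class I, accusative

Segment: chi-ma-oth-dowma.
number: oth- → dual.
noun class: ma/chun- → class I.
case: chi- → accusative.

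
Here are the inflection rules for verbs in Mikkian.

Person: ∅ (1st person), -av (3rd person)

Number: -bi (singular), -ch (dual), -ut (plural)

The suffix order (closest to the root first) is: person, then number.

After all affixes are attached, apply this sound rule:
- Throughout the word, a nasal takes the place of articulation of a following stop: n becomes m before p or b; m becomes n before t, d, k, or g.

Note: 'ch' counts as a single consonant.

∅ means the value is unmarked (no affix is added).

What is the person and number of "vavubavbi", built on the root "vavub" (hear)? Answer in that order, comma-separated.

3rd person, singular

Segment: vavub-av-bi.
person: -av → 3rd person.
number: -bi → singular.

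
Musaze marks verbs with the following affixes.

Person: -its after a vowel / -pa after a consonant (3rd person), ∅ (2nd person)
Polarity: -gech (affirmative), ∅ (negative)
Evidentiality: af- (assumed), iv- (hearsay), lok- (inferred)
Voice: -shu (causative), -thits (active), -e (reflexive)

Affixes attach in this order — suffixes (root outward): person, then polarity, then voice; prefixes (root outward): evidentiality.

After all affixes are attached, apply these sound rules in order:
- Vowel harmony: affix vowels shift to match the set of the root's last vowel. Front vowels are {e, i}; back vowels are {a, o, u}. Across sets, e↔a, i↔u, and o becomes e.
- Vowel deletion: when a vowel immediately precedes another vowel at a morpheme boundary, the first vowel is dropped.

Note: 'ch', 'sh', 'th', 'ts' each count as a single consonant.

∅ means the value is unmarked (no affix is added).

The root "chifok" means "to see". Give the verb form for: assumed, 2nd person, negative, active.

afchifokthuts

person = 2nd person: zero marking, form stays chifok.
polarity = negative: zero marking, form stays chifok.
Attach voice active -thits → chifokthits.
Attach evidentiality assumed af- → afchifokthits.
Apply vowel harmony: afchifokthits → afchifokthuts.
Vowel deletion: no change.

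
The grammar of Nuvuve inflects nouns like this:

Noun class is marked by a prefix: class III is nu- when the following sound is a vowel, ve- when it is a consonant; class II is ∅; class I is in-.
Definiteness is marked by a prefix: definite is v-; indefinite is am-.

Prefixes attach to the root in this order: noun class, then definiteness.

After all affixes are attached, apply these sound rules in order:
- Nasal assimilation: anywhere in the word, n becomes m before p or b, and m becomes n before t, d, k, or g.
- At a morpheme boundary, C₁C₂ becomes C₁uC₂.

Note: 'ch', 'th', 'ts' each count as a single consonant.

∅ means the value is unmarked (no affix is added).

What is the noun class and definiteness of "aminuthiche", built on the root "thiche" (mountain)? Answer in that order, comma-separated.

Segment: am-in-thiche.
noun class: in- → class I.
definiteness: am- → indefinite.

class I, indefinite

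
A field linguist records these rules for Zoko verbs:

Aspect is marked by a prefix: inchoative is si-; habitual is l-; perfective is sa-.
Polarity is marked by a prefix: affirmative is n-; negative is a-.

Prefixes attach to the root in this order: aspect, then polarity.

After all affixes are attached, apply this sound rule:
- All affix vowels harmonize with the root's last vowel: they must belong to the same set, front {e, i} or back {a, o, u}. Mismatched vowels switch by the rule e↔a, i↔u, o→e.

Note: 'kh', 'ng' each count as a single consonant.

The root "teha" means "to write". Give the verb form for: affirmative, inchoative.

nsuteha

Attach aspect inchoative si- → siteha.
Attach polarity affirmative n- → nsiteha.
Apply vowel harmony: nsiteha → nsuteha.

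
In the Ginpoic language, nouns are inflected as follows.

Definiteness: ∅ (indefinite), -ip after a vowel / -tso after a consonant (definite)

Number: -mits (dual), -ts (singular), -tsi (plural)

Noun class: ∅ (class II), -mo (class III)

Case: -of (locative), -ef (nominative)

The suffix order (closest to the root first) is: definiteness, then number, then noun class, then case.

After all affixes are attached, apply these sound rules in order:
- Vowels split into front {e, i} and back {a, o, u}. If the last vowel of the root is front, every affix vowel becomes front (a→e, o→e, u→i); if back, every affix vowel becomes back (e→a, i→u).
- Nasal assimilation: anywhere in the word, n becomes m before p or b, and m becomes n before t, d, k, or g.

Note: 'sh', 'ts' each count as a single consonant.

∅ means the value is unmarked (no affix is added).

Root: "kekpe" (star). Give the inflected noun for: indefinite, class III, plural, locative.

definiteness = indefinite: zero marking, form stays kekpe.
Attach number plural -tsi → kekpetsi.
Attach noun class class III -mo → kekpetsimo.
Attach case locative -of → kekpetsimoof.
Apply vowel harmony: kekpetsimoof → kekpetsimeef.
Nasal assimilation: no change.

kekpetsimeef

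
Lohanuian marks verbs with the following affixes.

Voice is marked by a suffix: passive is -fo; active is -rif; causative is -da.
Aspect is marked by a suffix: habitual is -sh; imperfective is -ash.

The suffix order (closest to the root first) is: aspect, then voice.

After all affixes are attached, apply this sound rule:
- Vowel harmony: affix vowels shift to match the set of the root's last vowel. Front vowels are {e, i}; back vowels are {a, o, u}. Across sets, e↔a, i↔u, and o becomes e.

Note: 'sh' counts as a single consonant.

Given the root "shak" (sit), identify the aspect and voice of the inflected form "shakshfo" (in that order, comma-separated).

Segment: shak-sh-fo.
aspect: -sh → habitual.
voice: -fo → passive.

habitual, passive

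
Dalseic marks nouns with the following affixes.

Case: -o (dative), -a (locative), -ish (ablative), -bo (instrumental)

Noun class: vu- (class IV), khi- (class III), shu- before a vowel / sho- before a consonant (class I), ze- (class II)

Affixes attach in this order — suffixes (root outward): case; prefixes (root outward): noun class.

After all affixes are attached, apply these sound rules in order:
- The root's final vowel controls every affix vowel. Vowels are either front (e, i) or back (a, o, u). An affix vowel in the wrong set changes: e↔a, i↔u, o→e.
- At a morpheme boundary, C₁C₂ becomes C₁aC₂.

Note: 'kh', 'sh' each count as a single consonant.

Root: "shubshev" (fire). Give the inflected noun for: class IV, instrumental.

Attach noun class class IV vu- → vushubshev.
Attach case instrumental -bo → vushubshevbo.
Apply vowel harmony: vushubshevbo → vishubshevbe.
Apply epenthesis: vishubshevbe → vishubshevabe.

vishubshevabe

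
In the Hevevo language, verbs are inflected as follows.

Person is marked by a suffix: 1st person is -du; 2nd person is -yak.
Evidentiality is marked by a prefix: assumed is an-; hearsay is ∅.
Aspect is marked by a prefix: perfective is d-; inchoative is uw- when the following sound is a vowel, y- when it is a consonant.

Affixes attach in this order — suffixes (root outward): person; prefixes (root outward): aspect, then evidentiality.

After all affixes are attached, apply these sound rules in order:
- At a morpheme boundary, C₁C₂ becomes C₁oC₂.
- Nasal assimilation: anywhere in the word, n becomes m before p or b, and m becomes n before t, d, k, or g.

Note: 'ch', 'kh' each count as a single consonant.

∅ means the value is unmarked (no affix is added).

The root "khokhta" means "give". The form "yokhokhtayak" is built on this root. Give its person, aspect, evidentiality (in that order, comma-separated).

2nd person, inchoative, hearsay

Segment: y-khokhta-yak.
person: -yak → 2nd person.
aspect: uw/y- → inchoative.
evidentiality: ∅ → hearsay.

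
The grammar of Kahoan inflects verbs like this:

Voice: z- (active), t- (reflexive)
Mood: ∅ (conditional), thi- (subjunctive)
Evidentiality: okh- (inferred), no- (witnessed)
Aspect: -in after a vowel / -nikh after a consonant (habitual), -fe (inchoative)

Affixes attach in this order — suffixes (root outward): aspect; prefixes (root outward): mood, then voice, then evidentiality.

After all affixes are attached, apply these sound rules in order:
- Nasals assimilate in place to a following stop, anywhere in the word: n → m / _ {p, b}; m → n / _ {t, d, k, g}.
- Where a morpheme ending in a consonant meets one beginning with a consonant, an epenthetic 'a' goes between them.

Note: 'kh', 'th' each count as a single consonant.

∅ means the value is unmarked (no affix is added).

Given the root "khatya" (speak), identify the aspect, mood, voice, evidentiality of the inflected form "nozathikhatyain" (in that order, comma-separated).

habitual, subjunctive, active, witnessed

Segment: no-z-thi-khatya-in.
aspect: -in/nikh → habitual.
mood: thi- → subjunctive.
voice: z- → active.
evidentiality: no- → witnessed.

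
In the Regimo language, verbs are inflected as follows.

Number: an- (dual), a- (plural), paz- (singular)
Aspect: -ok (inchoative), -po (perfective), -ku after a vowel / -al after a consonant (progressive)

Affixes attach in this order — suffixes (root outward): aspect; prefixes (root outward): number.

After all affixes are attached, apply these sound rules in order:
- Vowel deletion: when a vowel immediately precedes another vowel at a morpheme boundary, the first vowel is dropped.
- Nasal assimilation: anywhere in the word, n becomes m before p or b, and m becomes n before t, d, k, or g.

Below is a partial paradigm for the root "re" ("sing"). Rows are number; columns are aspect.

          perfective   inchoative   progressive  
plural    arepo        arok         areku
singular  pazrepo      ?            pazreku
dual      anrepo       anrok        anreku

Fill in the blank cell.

Attach number singular paz- → pazre.
Attach aspect inchoative -ok → pazreok.
Apply vowel deletion: pazreok → pazrok.
Nasal assimilation: no change.

pazrok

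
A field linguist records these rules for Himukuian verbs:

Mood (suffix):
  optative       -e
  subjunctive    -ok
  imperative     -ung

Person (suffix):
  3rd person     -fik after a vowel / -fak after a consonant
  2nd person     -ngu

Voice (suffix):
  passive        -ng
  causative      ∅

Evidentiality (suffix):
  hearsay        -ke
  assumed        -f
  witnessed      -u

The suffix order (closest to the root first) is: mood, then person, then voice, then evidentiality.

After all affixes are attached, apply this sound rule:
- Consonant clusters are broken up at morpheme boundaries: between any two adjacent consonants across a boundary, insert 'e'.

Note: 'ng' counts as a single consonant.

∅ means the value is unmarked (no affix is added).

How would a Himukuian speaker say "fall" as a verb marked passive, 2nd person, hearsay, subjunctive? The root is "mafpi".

mafpiokengungeke

Attach mood subjunctive -ok → mafpiok.
Attach person 2nd person -ngu → mafpiokngu.
Attach voice passive -ng → mafpiokngung.
Attach evidentiality hearsay -ke → mafpiokngungke.
Apply epenthesis: mafpiokngungke → mafpiokengungeke.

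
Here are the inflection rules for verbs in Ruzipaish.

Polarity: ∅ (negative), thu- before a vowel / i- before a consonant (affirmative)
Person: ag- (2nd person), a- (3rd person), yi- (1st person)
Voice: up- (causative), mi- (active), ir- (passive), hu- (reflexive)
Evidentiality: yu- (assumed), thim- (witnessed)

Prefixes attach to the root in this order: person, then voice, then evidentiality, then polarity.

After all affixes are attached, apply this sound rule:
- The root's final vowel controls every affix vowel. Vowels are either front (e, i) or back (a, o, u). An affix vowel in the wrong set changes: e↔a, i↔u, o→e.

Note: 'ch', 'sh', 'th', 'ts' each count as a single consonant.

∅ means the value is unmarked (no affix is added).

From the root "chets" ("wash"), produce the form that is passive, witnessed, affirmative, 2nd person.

ithimiregchets

Attach person 2nd person ag- → agchets.
Attach voice passive ir- → iragchets.
Attach evidentiality witnessed thim- → thimiragchets.
Attach polarity affirmative i- (before consonant 'th') → ithimiragchets.
Apply vowel harmony: ithimiragchets → ithimiregchets.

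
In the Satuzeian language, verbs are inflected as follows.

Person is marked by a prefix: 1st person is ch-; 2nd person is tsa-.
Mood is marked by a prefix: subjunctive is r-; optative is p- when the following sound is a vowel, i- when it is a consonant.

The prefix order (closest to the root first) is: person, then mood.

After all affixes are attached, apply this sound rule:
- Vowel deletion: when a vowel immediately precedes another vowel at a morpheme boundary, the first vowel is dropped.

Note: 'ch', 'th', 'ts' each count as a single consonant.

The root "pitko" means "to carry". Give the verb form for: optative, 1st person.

Attach person 1st person ch- → chpitko.
Attach mood optative i- (before consonant 'ch') → ichpitko.
Vowel deletion: no change.

ichpitko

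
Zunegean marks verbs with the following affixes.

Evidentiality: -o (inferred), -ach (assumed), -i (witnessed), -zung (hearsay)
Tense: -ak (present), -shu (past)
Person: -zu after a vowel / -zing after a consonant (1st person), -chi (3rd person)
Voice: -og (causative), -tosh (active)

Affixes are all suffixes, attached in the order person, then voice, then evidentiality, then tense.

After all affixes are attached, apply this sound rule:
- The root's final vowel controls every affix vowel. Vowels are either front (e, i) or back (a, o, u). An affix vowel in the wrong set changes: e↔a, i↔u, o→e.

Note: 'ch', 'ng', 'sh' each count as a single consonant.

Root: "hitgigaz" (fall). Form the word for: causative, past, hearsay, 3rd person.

Attach person 3rd person -chi → hitgigazchi.
Attach voice causative -og → hitgigazchiog.
Attach evidentiality hearsay -zung → hitgigazchiogzung.
Attach tense past -shu → hitgigazchiogzungshu.
Apply vowel harmony: hitgigazchiogzungshu → hitgigazchuogzungshu.

hitgigazchuogzungshu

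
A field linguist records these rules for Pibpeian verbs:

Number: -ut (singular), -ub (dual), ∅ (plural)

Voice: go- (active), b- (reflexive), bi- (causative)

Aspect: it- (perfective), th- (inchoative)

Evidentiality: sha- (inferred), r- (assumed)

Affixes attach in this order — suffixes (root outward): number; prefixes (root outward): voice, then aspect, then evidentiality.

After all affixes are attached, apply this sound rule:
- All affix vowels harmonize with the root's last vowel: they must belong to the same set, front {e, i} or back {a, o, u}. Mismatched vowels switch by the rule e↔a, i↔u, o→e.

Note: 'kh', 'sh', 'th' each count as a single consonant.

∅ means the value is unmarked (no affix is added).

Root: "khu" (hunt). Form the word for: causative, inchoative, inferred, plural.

Attach voice causative bi- → bikhu.
Attach aspect inchoative th- → thbikhu.
number = plural: zero marking, form stays thbikhu.
Attach evidentiality inferred sha- → shathbikhu.
Apply vowel harmony: shathbikhu → shathbukhu.

shathbukhu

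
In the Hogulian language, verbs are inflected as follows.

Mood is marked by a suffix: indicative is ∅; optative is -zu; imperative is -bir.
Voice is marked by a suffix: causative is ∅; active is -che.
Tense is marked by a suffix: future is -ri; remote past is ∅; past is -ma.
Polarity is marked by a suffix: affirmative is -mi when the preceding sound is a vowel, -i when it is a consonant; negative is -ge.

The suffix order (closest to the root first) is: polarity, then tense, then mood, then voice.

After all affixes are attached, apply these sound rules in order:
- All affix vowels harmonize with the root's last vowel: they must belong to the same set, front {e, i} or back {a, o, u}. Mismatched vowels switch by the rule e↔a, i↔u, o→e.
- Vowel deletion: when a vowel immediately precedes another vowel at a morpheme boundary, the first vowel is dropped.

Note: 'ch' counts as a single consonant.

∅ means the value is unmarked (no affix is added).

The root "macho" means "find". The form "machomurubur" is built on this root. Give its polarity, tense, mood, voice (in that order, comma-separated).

Segment: macho-mi-ri-bir.
polarity: -mi/i → affirmative.
tense: -ri → future.
mood: -bir → imperative.
voice: ∅ → causative.

affirmative, future, imperative, causative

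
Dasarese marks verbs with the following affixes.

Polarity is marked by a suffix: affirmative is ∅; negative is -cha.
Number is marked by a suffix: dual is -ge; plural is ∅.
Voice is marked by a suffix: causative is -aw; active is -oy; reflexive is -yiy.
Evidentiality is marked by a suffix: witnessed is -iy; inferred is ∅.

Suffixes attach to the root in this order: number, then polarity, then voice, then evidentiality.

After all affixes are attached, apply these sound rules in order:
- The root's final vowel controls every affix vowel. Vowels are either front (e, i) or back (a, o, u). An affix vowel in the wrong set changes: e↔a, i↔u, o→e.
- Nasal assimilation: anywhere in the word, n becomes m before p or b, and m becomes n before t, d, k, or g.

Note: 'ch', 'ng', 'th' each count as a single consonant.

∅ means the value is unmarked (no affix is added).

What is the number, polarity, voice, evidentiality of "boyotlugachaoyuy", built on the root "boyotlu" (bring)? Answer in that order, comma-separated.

dual, negative, active, witnessed

Segment: boyotlu-ge-cha-oy-iy.
number: -ge → dual.
polarity: -cha → negative.
voice: -oy → active.
evidentiality: -iy → witnessed.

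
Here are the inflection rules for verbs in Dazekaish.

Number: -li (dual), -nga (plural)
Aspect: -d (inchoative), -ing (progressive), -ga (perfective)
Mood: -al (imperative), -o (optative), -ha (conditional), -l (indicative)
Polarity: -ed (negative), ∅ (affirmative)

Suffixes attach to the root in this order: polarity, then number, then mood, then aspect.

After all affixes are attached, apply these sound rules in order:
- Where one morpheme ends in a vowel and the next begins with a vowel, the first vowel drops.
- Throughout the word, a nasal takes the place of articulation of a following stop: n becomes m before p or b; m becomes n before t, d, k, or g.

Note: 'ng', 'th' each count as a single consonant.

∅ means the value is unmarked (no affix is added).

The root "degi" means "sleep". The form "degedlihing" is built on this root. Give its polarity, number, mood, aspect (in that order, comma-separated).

negative, dual, conditional, progressive

Segment: degi-ed-li-ha-ing.
polarity: -ed → negative.
number: -li → dual.
mood: -ha → conditional.
aspect: -ing → progressive.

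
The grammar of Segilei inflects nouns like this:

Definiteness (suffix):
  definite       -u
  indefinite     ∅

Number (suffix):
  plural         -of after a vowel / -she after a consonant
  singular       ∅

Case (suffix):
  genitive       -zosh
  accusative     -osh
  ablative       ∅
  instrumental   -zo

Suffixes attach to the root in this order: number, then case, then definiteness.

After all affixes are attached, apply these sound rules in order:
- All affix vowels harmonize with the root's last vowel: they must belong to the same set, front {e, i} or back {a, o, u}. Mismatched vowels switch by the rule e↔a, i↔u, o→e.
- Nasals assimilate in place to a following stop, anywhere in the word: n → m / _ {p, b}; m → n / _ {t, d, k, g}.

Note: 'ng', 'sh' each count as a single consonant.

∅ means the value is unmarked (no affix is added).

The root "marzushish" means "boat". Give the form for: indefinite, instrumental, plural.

marzushishsheze

Attach number plural -she (after consonant 'sh') → marzushishshe.
Attach case instrumental -zo → marzushishshezo.
definiteness = indefinite: zero marking, form stays marzushishshezo.
Apply vowel harmony: marzushishshezo → marzushishsheze.
Nasal assimilation: no change.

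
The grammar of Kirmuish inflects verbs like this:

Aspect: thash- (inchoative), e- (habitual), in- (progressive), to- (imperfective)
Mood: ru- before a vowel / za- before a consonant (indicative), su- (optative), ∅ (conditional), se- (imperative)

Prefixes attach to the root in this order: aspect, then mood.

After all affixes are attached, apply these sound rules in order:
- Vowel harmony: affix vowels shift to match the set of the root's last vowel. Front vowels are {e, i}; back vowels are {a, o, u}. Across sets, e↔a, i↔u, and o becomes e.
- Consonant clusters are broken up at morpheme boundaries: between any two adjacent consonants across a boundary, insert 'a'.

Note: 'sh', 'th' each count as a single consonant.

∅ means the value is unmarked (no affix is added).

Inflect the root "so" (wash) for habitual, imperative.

saaso

Attach aspect habitual e- → eso.
Attach mood imperative se- → seeso.
Apply vowel harmony: seeso → saaso.
Epenthesis: no change.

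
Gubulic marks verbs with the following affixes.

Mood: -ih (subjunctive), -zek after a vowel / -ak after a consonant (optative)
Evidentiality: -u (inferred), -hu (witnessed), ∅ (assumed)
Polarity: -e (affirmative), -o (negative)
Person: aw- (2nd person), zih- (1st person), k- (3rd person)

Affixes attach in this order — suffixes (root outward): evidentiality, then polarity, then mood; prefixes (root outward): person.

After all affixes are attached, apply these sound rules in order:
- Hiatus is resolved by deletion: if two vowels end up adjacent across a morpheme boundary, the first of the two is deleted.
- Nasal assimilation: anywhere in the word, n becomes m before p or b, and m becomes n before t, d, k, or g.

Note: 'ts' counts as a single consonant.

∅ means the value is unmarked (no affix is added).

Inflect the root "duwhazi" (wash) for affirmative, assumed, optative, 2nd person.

evidentiality = assumed: zero marking, form stays duwhazi.
Attach person 2nd person aw- → awduwhazi.
Attach polarity affirmative -e → awduwhazie.
Attach mood optative -zek (after vowel 'e') → awduwhaziezek.
Apply vowel deletion: awduwhaziezek → awduwhazezek.
Nasal assimilation: no change.

awduwhazezek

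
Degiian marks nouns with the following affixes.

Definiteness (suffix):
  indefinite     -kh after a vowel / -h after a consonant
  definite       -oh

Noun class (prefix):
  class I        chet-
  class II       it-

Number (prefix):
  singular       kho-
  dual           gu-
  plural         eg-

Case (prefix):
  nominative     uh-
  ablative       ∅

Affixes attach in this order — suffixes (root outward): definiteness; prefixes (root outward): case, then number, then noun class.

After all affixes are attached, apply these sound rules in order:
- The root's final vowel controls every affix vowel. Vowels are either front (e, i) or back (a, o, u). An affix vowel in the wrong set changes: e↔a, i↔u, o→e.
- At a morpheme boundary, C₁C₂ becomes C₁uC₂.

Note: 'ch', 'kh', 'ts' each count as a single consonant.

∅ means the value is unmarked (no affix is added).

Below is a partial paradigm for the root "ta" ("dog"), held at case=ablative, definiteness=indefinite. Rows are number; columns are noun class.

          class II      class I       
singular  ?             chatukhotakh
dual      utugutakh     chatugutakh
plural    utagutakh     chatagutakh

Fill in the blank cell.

utukhotakh

case = ablative: zero marking, form stays ta.
Attach number singular kho- → khota.
Attach noun class class II it- → itkhota.
Attach definiteness indefinite -kh (after vowel 'a') → itkhotakh.
Apply vowel harmony: itkhotakh → utkhotakh.
Apply epenthesis: utkhotakh → utukhotakh.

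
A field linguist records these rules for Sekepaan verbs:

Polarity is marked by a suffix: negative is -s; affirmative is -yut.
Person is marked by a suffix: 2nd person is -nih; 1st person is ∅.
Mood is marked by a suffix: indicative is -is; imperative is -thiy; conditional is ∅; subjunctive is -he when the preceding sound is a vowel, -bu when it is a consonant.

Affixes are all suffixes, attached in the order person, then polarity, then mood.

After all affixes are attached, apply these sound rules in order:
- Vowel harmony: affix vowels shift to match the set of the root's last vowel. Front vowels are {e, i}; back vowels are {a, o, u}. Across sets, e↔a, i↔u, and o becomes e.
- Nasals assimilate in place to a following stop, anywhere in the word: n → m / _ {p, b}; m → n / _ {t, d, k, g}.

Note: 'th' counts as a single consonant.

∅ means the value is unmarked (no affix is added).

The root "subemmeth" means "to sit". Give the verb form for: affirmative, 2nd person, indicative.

Attach person 2nd person -nih → subemmethnih.
Attach polarity affirmative -yut → subemmethnihyut.
Attach mood indicative -is → subemmethnihyutis.
Apply vowel harmony: subemmethnihyutis → subemmethnihyitis.
Nasal assimilation: no change.

subemmethnihyitis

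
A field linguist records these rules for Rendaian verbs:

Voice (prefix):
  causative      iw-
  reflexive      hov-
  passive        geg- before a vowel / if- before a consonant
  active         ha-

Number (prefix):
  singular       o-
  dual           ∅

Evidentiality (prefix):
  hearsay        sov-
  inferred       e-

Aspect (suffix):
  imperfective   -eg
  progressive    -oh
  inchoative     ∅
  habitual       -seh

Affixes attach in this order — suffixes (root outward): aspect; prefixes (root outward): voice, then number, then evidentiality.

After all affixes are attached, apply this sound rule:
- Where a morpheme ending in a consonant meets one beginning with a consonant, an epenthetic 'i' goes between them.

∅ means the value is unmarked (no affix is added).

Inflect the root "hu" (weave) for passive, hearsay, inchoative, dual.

aspect = inchoative: zero marking, form stays hu.
Attach voice passive if- (before consonant 'h') → ifhu.
number = dual: zero marking, form stays ifhu.
Attach evidentiality hearsay sov- → sovifhu.
Apply epenthesis: sovifhu → sovifihu.

sovifihu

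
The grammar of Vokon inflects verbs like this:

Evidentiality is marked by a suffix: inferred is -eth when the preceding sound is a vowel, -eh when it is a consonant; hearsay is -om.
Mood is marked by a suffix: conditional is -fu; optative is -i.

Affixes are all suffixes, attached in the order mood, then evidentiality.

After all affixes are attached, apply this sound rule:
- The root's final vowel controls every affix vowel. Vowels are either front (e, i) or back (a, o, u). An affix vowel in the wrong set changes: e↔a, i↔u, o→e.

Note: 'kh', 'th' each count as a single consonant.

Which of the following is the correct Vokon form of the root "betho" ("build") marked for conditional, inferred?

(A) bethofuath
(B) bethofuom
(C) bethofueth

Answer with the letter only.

Attach mood conditional -fu → bethofu.
Attach evidentiality inferred -eth (after vowel 'u') → bethofueth.
Apply vowel harmony: bethofueth → bethofuath.
So the correct form is bethofuath, option (A).
(C) bethofueth is wrong: it fails to apply the sound rule(s).
(B) bethofuom is wrong: it uses hearsay instead of inferred for evidentiality.

A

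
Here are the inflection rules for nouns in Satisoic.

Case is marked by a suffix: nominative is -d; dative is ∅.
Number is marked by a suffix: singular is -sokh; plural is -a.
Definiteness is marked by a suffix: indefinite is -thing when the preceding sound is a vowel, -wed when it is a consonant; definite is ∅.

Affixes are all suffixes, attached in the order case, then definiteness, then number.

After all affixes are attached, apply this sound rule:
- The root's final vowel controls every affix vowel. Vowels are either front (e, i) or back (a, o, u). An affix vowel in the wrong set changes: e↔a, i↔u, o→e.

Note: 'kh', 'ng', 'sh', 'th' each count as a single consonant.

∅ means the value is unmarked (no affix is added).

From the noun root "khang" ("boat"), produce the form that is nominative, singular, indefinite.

khangdwadsokh

Attach case nominative -d → khangd.
Attach definiteness indefinite -wed (after consonant 'd') → khangdwed.
Attach number singular -sokh → khangdwedsokh.
Apply vowel harmony: khangdwedsokh → khangdwadsokh.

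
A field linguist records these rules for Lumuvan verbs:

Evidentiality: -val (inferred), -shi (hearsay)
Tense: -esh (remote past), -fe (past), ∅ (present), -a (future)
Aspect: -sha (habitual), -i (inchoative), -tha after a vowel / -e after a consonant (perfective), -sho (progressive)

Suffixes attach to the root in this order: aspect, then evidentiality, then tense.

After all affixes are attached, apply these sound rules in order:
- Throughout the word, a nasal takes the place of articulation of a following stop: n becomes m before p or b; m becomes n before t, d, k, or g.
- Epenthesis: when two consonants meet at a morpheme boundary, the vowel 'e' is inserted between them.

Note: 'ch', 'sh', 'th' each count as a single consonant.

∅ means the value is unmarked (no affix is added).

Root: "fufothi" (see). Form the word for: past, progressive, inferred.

Attach aspect progressive -sho → fufothisho.
Attach evidentiality inferred -val → fufothishoval.
Attach tense past -fe → fufothishovalfe.
Nasal assimilation: no change.
Apply epenthesis: fufothishovalfe → fufothishovalefe.

fufothishovalefe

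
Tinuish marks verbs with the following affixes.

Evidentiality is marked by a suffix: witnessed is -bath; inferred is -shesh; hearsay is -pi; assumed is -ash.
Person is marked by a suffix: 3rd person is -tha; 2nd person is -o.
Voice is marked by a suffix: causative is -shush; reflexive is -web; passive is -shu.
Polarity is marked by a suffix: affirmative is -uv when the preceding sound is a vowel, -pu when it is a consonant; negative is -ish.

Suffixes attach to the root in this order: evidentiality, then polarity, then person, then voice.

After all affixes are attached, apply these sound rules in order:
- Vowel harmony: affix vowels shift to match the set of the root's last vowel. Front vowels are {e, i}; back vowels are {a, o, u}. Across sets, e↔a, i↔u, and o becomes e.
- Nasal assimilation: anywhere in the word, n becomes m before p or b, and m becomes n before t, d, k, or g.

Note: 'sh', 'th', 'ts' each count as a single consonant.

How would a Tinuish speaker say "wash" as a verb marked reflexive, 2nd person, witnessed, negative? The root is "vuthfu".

vuthfubathushowab

Attach evidentiality witnessed -bath → vuthfubath.
Attach polarity negative -ish → vuthfubathish.
Attach person 2nd person -o → vuthfubathisho.
Attach voice reflexive -web → vuthfubathishoweb.
Apply vowel harmony: vuthfubathishoweb → vuthfubathushowab.
Nasal assimilation: no change.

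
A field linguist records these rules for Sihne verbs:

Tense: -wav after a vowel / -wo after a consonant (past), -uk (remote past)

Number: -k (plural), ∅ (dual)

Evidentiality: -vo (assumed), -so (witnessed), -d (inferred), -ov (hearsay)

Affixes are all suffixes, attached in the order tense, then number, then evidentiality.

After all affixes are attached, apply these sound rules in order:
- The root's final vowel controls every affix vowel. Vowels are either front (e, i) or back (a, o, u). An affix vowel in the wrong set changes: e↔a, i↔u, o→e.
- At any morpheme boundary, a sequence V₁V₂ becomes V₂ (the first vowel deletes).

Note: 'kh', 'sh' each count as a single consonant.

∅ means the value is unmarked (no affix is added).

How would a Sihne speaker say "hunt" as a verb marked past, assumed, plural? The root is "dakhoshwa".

dakhoshwawavkvo

Attach tense past -wav (after vowel 'a') → dakhoshwawav.
Attach number plural -k → dakhoshwawavk.
Attach evidentiality assumed -vo → dakhoshwawavkvo.
Vowel harmony: no change.
Vowel deletion: no change.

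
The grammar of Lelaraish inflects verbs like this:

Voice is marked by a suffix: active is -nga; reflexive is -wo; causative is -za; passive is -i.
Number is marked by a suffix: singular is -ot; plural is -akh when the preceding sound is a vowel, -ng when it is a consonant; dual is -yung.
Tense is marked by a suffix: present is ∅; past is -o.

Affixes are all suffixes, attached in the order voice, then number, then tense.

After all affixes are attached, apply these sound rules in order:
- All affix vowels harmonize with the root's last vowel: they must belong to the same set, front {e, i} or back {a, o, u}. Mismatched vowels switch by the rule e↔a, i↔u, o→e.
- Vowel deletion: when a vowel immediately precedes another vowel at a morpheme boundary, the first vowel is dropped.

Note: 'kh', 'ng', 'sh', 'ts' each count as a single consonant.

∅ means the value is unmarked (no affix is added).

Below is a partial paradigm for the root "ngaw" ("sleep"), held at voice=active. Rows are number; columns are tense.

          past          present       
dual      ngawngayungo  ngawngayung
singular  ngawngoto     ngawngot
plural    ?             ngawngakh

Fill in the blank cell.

Attach voice active -nga → ngawnga.
Attach number plural -akh (after vowel 'a') → ngawngaakh.
Attach tense past -o → ngawngaakho.
Vowel harmony: no change.
Apply vowel deletion: ngawngaakho → ngawngakho.

ngawngakho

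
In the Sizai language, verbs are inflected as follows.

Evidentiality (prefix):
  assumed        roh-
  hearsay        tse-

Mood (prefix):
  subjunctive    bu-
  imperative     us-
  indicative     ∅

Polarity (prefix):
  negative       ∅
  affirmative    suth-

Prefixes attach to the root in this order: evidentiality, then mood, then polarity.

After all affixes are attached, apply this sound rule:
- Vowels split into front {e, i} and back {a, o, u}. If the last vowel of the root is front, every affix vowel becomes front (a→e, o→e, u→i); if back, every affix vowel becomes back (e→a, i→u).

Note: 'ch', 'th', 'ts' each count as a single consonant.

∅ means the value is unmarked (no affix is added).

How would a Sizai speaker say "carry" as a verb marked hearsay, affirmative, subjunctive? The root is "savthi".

sithbitsesavthi

Attach evidentiality hearsay tse- → tsesavthi.
Attach mood subjunctive bu- → butsesavthi.
Attach polarity affirmative suth- → suthbutsesavthi.
Apply vowel harmony: suthbutsesavthi → sithbitsesavthi.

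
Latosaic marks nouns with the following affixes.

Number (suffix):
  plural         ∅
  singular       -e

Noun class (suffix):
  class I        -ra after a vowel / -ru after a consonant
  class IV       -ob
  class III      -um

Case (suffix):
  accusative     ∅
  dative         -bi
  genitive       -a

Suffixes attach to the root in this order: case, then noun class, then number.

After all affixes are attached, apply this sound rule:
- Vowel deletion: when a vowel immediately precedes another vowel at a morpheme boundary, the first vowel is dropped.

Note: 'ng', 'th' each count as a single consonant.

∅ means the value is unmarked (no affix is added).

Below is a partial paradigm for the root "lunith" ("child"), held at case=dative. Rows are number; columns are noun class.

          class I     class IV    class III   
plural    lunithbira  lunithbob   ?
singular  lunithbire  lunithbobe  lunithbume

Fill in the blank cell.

lunithbum

Attach case dative -bi → lunithbi.
Attach noun class class III -um → lunithbium.
number = plural: zero marking, form stays lunithbium.
Apply vowel deletion: lunithbium → lunithbum.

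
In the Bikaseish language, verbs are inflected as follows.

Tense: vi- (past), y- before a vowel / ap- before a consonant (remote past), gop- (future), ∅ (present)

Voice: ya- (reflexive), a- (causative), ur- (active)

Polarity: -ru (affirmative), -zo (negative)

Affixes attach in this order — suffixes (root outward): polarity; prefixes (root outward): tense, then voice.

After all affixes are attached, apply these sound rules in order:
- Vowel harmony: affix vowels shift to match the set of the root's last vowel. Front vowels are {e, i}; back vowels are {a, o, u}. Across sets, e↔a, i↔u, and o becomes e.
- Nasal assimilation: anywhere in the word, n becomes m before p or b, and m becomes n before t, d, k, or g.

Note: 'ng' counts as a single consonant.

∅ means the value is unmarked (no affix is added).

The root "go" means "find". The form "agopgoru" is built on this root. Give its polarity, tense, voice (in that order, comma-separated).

Segment: a-gop-go-ru.
polarity: -ru → affirmative.
tense: gop- → future.
voice: a- → causative.

affirmative, future, causative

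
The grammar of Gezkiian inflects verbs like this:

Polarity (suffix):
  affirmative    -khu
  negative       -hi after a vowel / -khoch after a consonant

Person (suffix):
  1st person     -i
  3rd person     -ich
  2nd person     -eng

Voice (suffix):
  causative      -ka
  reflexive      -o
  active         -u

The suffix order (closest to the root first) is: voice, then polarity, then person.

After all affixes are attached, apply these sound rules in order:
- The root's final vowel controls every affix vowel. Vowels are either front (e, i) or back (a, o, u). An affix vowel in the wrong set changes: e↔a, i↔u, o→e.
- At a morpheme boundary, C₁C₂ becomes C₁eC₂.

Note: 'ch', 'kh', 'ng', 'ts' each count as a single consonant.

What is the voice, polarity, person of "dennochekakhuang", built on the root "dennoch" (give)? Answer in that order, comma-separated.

Segment: dennoch-ka-khu-eng.
voice: -ka → causative.
polarity: -khu → affirmative.
person: -eng → 2nd person.

causative, affirmative, 2nd person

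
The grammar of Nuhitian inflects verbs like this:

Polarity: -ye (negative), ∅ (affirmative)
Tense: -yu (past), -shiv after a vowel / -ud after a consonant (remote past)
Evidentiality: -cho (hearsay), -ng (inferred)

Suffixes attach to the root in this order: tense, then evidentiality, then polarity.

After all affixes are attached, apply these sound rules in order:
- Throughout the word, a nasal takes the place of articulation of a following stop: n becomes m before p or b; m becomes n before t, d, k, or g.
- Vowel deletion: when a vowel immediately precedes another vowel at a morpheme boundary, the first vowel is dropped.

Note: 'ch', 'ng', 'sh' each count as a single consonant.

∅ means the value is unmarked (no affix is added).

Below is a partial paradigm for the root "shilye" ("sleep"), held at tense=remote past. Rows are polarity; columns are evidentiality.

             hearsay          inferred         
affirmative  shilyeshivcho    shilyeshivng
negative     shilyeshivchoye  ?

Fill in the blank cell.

Attach tense remote past -shiv (after vowel 'e') → shilyeshiv.
Attach evidentiality inferred -ng → shilyeshivng.
Attach polarity negative -ye → shilyeshivngye.
Nasal assimilation: no change.
Vowel deletion: no change.

shilyeshivngye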